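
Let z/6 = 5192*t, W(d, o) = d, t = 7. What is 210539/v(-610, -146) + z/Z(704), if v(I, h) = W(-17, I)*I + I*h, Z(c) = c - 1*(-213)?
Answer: 3125023969/13025330 ≈ 239.92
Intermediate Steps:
Z(c) = 213 + c (Z(c) = c + 213 = 213 + c)
z = 218064 (z = 6*(5192*7) = 6*36344 = 218064)
v(I, h) = -17*I + I*h
210539/v(-610, -146) + z/Z(704) = 210539/((-610*(-17 - 146))) + 218064/(213 + 704) = 210539/((-610*(-163))) + 218064/917 = 210539/99430 + 218064*(1/917) = 210539*(1/99430) + 31152/131 = 210539/99430 + 31152/131 = 3125023969/13025330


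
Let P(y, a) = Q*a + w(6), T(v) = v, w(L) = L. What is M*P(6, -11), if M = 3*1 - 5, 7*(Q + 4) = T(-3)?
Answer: -766/7 ≈ -109.43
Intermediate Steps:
Q = -31/7 (Q = -4 + (⅐)*(-3) = -4 - 3/7 = -31/7 ≈ -4.4286)
M = -2 (M = 3 - 5 = -2)
P(y, a) = 6 - 31*a/7 (P(y, a) = -31*a/7 + 6 = 6 - 31*a/7)
M*P(6, -11) = -2*(6 - 31/7*(-11)) = -2*(6 + 341/7) = -2*383/7 = -766/7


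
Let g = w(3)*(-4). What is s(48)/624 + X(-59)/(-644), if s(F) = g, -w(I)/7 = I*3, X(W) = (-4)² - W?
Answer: 1203/4186 ≈ 0.28739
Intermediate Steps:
X(W) = 16 - W
w(I) = -21*I (w(I) = -7*I*3 = -21*I)
g = 252 (g = -21*3*(-4) = -63*(-4) = 252)
s(F) = 252
s(48)/624 + X(-59)/(-644) = 252/624 + (16 - 1*(-59))/(-644) = 252*(1/624) + (16 + 59)*(-1/644) = 21/52 + 75*(-1/644) = 21/52 - 75/644 = 1203/4186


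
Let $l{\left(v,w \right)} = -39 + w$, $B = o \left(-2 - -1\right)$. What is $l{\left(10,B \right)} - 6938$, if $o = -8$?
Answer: $-6969$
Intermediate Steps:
$B = 8$ ($B = - 8 \left(-2 - -1\right) = - 8 \left(-2 + 1\right) = \left(-8\right) \left(-1\right) = 8$)
$l{\left(10,B \right)} - 6938 = \left(-39 + 8\right) - 6938 = -31 - 6938 = -6969$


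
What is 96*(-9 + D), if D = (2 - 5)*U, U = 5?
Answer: -2304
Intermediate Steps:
D = -15 (D = (2 - 5)*5 = -3*5 = -15)
96*(-9 + D) = 96*(-9 - 15) = 96*(-24) = -2304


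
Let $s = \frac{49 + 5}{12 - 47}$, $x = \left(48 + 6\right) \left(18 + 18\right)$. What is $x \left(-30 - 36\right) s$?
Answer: $\frac{6928416}{35} \approx 1.9795 \cdot 10^{5}$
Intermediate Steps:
$x = 1944$ ($x = 54 \cdot 36 = 1944$)
$s = - \frac{54}{35}$ ($s = \frac{54}{-35} = 54 \left(- \frac{1}{35}\right) = - \frac{54}{35} \approx -1.5429$)
$x \left(-30 - 36\right) s = 1944 \left(-30 - 36\right) \left(- \frac{54}{35}\right) = 1944 \left(-66\right) \left(- \frac{54}{35}\right) = \left(-128304\right) \left(- \frac{54}{35}\right) = \frac{6928416}{35}$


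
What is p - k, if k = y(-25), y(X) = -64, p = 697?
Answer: 761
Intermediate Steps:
k = -64
p - k = 697 - 1*(-64) = 697 + 64 = 761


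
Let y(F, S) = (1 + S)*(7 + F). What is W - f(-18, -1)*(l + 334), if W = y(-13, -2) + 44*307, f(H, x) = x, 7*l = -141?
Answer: 96795/7 ≈ 13828.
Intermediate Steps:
l = -141/7 (l = (1/7)*(-141) = -141/7 ≈ -20.143)
W = 13514 (W = (7 - 13 + 7*(-2) - 13*(-2)) + 44*307 = (7 - 13 - 14 + 26) + 13508 = 6 + 13508 = 13514)
W - f(-18, -1)*(l + 334) = 13514 - (-1)*(-141/7 + 334) = 13514 - (-1)*2197/7 = 13514 - 1*(-2197/7) = 13514 + 2197/7 = 96795/7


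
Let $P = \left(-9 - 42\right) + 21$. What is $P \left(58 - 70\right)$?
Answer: $360$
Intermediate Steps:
$P = -30$ ($P = -51 + 21 = -30$)
$P \left(58 - 70\right) = - 30 \left(58 - 70\right) = \left(-30\right) \left(-12\right) = 360$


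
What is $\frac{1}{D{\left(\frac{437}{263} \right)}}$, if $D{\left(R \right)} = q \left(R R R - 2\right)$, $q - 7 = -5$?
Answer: $\frac{18191447}{94141118} \approx 0.19324$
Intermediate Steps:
$q = 2$ ($q = 7 - 5 = 2$)
$D{\left(R \right)} = -4 + 2 R^{3}$ ($D{\left(R \right)} = 2 \left(R R R - 2\right) = 2 \left(R^{2} R - 2\right) = 2 \left(R^{3} - 2\right) = 2 \left(-2 + R^{3}\right) = -4 + 2 R^{3}$)
$\frac{1}{D{\left(\frac{437}{263} \right)}} = \frac{1}{-4 + 2 \left(\frac{437}{263}\right)^{3}} = \frac{1}{-4 + 2 \cdot \frac{83453453}{18191447}} = \frac{1}{-4 + \frac{166906906}{18191447}} = \frac{1}{\frac{94141118}{18191447}} = \frac{18191447}{94141118}$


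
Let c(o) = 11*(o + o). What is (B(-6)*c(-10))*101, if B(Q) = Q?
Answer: 133320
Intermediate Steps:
c(o) = 22*o (c(o) = 11*(2*o) = 22*o)
(B(-6)*c(-10))*101 = -132*(-10)*101 = -6*(-220)*101 = 1320*101 = 133320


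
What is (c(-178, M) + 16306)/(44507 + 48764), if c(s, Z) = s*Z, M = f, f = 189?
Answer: -17336/93271 ≈ -0.18587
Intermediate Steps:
M = 189
c(s, Z) = Z*s
(c(-178, M) + 16306)/(44507 + 48764) = (189*(-178) + 16306)/(44507 + 48764) = (-33642 + 16306)/93271 = -17336*1/93271 = -17336/93271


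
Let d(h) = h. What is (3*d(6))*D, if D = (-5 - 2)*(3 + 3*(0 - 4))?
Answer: 1134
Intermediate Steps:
D = 63 (D = -7*(3 + 3*(-4)) = -7*(3 - 12) = -7*(-9) = 63)
(3*d(6))*D = (3*6)*63 = 18*63 = 1134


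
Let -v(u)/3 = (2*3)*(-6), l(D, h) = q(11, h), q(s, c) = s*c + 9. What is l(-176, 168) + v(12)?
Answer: 1965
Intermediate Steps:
q(s, c) = 9 + c*s (q(s, c) = c*s + 9 = 9 + c*s)
l(D, h) = 9 + 11*h (l(D, h) = 9 + h*11 = 9 + 11*h)
v(u) = 108 (v(u) = -3*2*3*(-6) = -18*(-6) = -3*(-36) = 108)
l(-176, 168) + v(12) = (9 + 11*168) + 108 = (9 + 1848) + 108 = 1857 + 108 = 1965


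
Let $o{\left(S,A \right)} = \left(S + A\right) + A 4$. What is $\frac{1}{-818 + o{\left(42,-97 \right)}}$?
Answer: $- \frac{1}{1261} \approx -0.00079302$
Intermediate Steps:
$o{\left(S,A \right)} = S + 5 A$ ($o{\left(S,A \right)} = \left(A + S\right) + 4 A = S + 5 A$)
$\frac{1}{-818 + o{\left(42,-97 \right)}} = \frac{1}{-818 + \left(42 + 5 \left(-97\right)\right)} = \frac{1}{-818 + \left(42 - 485\right)} = \frac{1}{-818 - 443} = \frac{1}{-1261} = - \frac{1}{1261}$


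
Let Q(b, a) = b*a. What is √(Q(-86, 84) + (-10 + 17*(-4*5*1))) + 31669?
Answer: 31669 + I*√7574 ≈ 31669.0 + 87.029*I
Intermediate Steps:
Q(b, a) = a*b
√(Q(-86, 84) + (-10 + 17*(-4*5*1))) + 31669 = √(84*(-86) + (-10 + 17*(-4*5*1))) + 31669 = √(-7224 + (-10 + 17*(-20*1))) + 31669 = √(-7224 + (-10 + 17*(-20))) + 31669 = √(-7224 + (-10 - 340)) + 31669 = √(-7224 - 350) + 31669 = √(-7574) + 31669 = I*√7574 + 31669 = 31669 + I*√7574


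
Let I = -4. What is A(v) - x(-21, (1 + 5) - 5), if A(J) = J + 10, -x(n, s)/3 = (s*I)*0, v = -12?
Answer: -2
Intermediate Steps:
x(n, s) = 0 (x(n, s) = -3*s*(-4)*0 = -3*(-4*s)*0 = -3*0 = 0)
A(J) = 10 + J
A(v) - x(-21, (1 + 5) - 5) = (10 - 12) - 1*0 = -2 + 0 = -2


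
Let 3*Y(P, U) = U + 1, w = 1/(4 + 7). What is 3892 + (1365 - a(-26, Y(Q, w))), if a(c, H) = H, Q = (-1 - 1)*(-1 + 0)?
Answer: 57823/11 ≈ 5256.6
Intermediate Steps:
w = 1/11 ≈ 0.090909
Q = 2 (Q = -2*(-1) = 2)
Y(P, U) = ⅓ + U/3 (Y(P, U) = (U + 1)/3 = (1 + U)/3 = ⅓ + U/3)
3892 + (1365 - a(-26, Y(Q, w))) = 3892 + (1365 - (⅓ + (⅓)*(1/11))) = 3892 + (1365 - (⅓ + 1/33)) = 3892 + (1365 - 1*4/11) = 3892 + (1365 - 4/11) = 3892 + 15011/11 = 57823/11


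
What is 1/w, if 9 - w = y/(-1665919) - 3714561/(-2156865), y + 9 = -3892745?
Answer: 1197720794645/5918052950882 ≈ 0.20238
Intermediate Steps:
y = -3892754 (y = -9 - 3892745 = -3892754)
w = 5918052950882/1197720794645 (w = 9 - (-3892754/(-1665919) - 3714561/(-2156865)) = 9 - (-3892754*(-1/1665919) - 3714561*(-1/2156865)) = 9 - (3892754/1665919 + 1238187/718955) = 9 - 1*4861434200923/1197720794645 = 9 - 4861434200923/1197720794645 = 5918052950882/1197720794645 ≈ 4.9411)
1/w = 1/(5918052950882/1197720794645) = 1197720794645/5918052950882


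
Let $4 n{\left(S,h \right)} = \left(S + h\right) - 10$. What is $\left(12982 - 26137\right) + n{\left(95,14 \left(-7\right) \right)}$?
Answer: $- \frac{52633}{4} \approx -13158.0$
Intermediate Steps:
$n{\left(S,h \right)} = - \frac{5}{2} + \frac{S}{4} + \frac{h}{4}$ ($n{\left(S,h \right)} = \frac{\left(S + h\right) - 10}{4} = \frac{-10 + S + h}{4} = - \frac{5}{2} + \frac{S}{4} + \frac{h}{4}$)
$\left(12982 - 26137\right) + n{\left(95,14 \left(-7\right) \right)} = \left(12982 - 26137\right) + \left(- \frac{5}{2} + \frac{1}{4} \cdot 95 + \frac{14 \left(-7\right)}{4}\right) = -13155 + \left(- \frac{5}{2} + \frac{95}{4} + \frac{1}{4} \left(-98\right)\right) = -13155 - \frac{13}{4} = - \frac{52633}{4}$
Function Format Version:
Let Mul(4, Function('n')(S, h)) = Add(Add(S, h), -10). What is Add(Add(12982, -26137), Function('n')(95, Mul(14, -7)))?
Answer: Rational(-52633, 4) ≈ -13158.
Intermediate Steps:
Function('n')(S, h) = Add(Rational(-5, 2), Mul(Rational(1, 4), S), Mul(Rational(1, 4), h)) (Function('n')(S, h) = Mul(Rational(1, 4), Add(Add(S, h), -10)) = Mul(Rational(1, 4), Add(-10, S, h)) = Add(Rational(-5, 2), Mul(Rational(1, 4), S), Mul(Rational(1, 4), h)))
Add(Add(12982, -26137), Function('n')(95, Mul(14, -7))) = Add(Add(12982, -26137), Add(Rational(-5, 2), Mul(Rational(1, 4), 95), Mul(Rational(1, 4), Mul(14, -7)))) = Add(-13155, Add(Rational(-5, 2), Rational(95, 4), Mul(Rational(1, 4), -98))) = Add(-13155, Add(Rational(-5, 2), Rational(95, 4), Rational(-49, 2))) = Add(-13155, Rational(-13, 4)) = Rational(-52633, 4)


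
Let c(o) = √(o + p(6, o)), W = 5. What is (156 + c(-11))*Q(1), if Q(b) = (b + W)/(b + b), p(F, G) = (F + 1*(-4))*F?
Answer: 471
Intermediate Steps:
p(F, G) = F*(-4 + F) (p(F, G) = (F - 4)*F = (-4 + F)*F = F*(-4 + F))
Q(b) = (5 + b)/(2*b) (Q(b) = (b + 5)/(b + b) = (5 + b)/((2*b)) = (5 + b)*(1/(2*b)) = (5 + b)/(2*b))
c(o) = √(12 + o) (c(o) = √(o + 6*(-4 + 6)) = √(o + 6*2) = √(o + 12) = √(12 + o))
(156 + c(-11))*Q(1) = (156 + √(12 - 11))*((½)*(5 + 1)/1) = (156 + √1)*((½)*1*6) = (156 + 1)*3 = 157*3 = 471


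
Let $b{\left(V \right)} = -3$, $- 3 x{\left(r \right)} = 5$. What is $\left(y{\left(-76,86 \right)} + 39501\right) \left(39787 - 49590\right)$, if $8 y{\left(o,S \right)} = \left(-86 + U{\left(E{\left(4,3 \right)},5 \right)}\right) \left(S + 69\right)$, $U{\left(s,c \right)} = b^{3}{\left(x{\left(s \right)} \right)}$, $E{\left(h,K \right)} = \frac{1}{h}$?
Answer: $- \frac{2926126879}{8} \approx -3.6577 \cdot 10^{8}$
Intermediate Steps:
$x{\left(r \right)} = - \frac{5}{3}$ ($x{\left(r \right)} = \left(- \frac{1}{3}\right) 5 = - \frac{5}{3}$)
$U{\left(s,c \right)} = -27$ ($U{\left(s,c \right)} = \left(-3\right)^{3} = -27$)
$y{\left(o,S \right)} = - \frac{7797}{8} - \frac{113 S}{8}$ ($y{\left(o,S \right)} = \frac{\left(-86 - 27\right) \left(S + 69\right)}{8} = \frac{\left(-113\right) \left(69 + S\right)}{8} = \frac{-7797 - 113 S}{8} = - \frac{7797}{8} - \frac{113 S}{8}$)
$\left(y{\left(-76,86 \right)} + 39501\right) \left(39787 - 49590\right) = \left(\left(- \frac{7797}{8} - \frac{4859}{4}\right) + 39501\right) \left(39787 - 49590\right) = \left(\left(- \frac{7797}{8} - \frac{4859}{4}\right) + 39501\right) \left(-9803\right) = \left(- \frac{17515}{8} + 39501\right) \left(-9803\right) = \frac{298493}{8} \left(-9803\right) = - \frac{2926126879}{8}$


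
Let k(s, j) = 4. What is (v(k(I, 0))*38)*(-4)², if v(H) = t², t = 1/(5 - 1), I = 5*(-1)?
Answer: 38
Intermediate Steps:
I = -5
t = ¼ (t = 1/4 = ¼ ≈ 0.25000)
v(H) = 1/16 (v(H) = (¼)² = 1/16)
(v(k(I, 0))*38)*(-4)² = ((1/16)*38)*(-4)² = (19/8)*16 = 38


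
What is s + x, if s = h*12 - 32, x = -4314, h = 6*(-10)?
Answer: -5066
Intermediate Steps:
h = -60
s = -752 (s = -60*12 - 32 = -720 - 32 = -752)
s + x = -752 - 4314 = -5066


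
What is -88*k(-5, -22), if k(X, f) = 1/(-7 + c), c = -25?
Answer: 11/4 ≈ 2.7500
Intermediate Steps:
k(X, f) = -1/32 (k(X, f) = 1/(-7 - 25) = 1/(-32) = -1/32)
-88*k(-5, -22) = -88*(-1/32) = 11/4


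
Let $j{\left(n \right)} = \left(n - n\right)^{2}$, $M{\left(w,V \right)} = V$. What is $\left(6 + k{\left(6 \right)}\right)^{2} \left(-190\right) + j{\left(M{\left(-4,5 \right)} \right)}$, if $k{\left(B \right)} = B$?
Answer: $-27360$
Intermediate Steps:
$j{\left(n \right)} = 0$ ($j{\left(n \right)} = 0^{2} = 0$)
$\left(6 + k{\left(6 \right)}\right)^{2} \left(-190\right) + j{\left(M{\left(-4,5 \right)} \right)} = \left(6 + 6\right)^{2} \left(-190\right) + 0 = 12^{2} \left(-190\right) + 0 = 144 \left(-190\right) + 0 = -27360 + 0 = -27360$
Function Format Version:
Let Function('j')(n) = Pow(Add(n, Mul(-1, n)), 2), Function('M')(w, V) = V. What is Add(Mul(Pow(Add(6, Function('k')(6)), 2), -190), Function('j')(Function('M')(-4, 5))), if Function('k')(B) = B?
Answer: -27360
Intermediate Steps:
Function('j')(n) = 0 (Function('j')(n) = Pow(0, 2) = 0)
Add(Mul(Pow(Add(6, Function('k')(6)), 2), -190), Function('j')(Function('M')(-4, 5))) = Add(Mul(Pow(Add(6, 6), 2), -190), 0) = Add(Mul(Pow(12, 2), -190), 0) = Add(Mul(144, -190), 0) = Add(-27360, 0) = -27360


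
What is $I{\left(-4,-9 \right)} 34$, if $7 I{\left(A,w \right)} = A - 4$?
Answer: $- \frac{272}{7} \approx -38.857$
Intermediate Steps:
$I{\left(A,w \right)} = - \frac{4}{7} + \frac{A}{7}$ ($I{\left(A,w \right)} = \frac{A - 4}{7} = \frac{-4 + A}{7} = - \frac{4}{7} + \frac{A}{7}$)
$I{\left(-4,-9 \right)} 34 = \left(- \frac{4}{7} + \frac{1}{7} \left(-4\right)\right) 34 = \left(- \frac{4}{7} - \frac{4}{7}\right) 34 = \left(- \frac{8}{7}\right) 34 = - \frac{272}{7}$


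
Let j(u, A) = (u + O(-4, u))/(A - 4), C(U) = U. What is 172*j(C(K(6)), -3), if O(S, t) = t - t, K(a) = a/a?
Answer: -172/7 ≈ -24.571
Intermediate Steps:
K(a) = 1
O(S, t) = 0
j(u, A) = u/(-4 + A) (j(u, A) = (u + 0)/(A - 4) = u/(-4 + A))
172*j(C(K(6)), -3) = 172*(1/(-4 - 3)) = 172*(1/(-7)) = 172*(1*(-1/7)) = 172*(-1/7) = -172/7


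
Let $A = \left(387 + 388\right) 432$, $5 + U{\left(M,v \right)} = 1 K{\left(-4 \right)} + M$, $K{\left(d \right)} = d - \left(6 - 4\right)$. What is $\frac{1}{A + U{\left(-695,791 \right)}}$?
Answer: $\frac{1}{334094} \approx 2.9932 \cdot 10^{-6}$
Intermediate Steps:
$K{\left(d \right)} = -2 + d$ ($K{\left(d \right)} = d - 2 = -2 + d$)
$U{\left(M,v \right)} = -11 + M$ ($U{\left(M,v \right)} = -5 + \left(1 \left(-2 - 4\right) + M\right) = -5 + \left(1 \left(-6\right) + M\right) = -5 + \left(-6 + M\right) = -11 + M$)
$A = 334800$ ($A = 775 \cdot 432 = 334800$)
$\frac{1}{A + U{\left(-695,791 \right)}} = \frac{1}{334800 - 706} = \frac{1}{334094}$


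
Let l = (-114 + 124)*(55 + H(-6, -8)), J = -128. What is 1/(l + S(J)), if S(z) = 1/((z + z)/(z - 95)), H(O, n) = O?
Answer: 256/125663 ≈ 0.0020372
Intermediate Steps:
S(z) = (-95 + z)/(2*z) (S(z) = 1/((2*z)/(-95 + z)) = 1/(2*z/(-95 + z)) = (-95 + z)/(2*z))
l = 490 (l = (-114 + 124)*(55 - 6) = 10*49 = 490)
1/(l + S(J)) = 1/(490 + (½)*(-95 - 128)/(-128)) = 1/(490 + (½)*(-1/128)*(-223)) = 1/(490 + 223/256) = 1/(125663/256) = 256/125663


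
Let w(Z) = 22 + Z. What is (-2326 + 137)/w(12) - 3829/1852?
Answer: -2092107/31484 ≈ -66.450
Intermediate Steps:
(-2326 + 137)/w(12) - 3829/1852 = (-2326 + 137)/(22 + 12) - 3829/1852 = -2189/34 - 3829*1/1852 = -2189*1/34 - 3829/1852 = -2189/34 - 3829/1852 = -2092107/31484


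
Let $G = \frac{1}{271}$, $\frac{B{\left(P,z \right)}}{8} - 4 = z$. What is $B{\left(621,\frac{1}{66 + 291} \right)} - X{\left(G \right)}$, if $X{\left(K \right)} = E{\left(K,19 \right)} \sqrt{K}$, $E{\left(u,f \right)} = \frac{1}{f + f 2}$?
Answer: $\frac{11432}{357} - \frac{\sqrt{271}}{15447} \approx 32.021$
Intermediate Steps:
$E{\left(u,f \right)} = \frac{1}{3 f}$ ($E{\left(u,f \right)} = \frac{1}{f + 2 f} = \frac{1}{3 f}$)
$B{\left(P,z \right)} = 32 + 8 z$
$G = \frac{1}{271} \approx 0.00369$
$X{\left(K \right)} = \frac{\sqrt{K}}{57}$ ($X{\left(K \right)} = \frac{1}{3 \cdot 19} \sqrt{K} = \frac{1}{3} \cdot \frac{1}{19} \sqrt{K} = \frac{\sqrt{K}}{57}$)
$B{\left(621,\frac{1}{66 + 291} \right)} - X{\left(G \right)} = \left(32 + \frac{8}{66 + 291}\right) - \frac{1}{57 \sqrt{271}} = \left(32 + \frac{8}{357}\right) - \frac{\frac{1}{271} \sqrt{271}}{57} = \left(32 + 8 \cdot \frac{1}{357}\right) - \frac{\sqrt{271}}{15447} = \left(32 + \frac{8}{357}\right) - \frac{\sqrt{271}}{15447} = \frac{11432}{357} - \frac{\sqrt{271}}{15447}$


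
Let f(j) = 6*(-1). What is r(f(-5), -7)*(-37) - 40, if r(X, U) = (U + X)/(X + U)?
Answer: -77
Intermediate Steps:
f(j) = -6
r(X, U) = 1 (r(X, U) = (U + X)/(U + X) = 1)
r(f(-5), -7)*(-37) - 40 = 1*(-37) - 40 = -37 - 40 = -77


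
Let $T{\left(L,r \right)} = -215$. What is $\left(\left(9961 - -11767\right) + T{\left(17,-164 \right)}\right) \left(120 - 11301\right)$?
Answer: $-240536853$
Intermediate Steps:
$\left(\left(9961 - -11767\right) + T{\left(17,-164 \right)}\right) \left(120 - 11301\right) = \left(\left(9961 - -11767\right) - 215\right) \left(120 - 11301\right) = \left(\left(9961 + 11767\right) - 215\right) \left(-11181\right) = \left(21728 - 215\right) \left(-11181\right) = 21513 \left(-11181\right) = -240536853$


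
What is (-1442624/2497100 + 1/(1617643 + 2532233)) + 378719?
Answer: 981132122106033719/2590663839900 ≈ 3.7872e+5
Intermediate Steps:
(-1442624/2497100 + 1/(1617643 + 2532233)) + 378719 = (-1442624*1/2497100 + 1/4149876) + 378719 = (-360656/624275 + 1/4149876) + 378719 = -1496677054381/2590663839900 + 378719 = 981132122106033719/2590663839900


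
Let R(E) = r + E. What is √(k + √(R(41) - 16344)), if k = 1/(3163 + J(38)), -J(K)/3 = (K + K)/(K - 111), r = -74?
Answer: √(16872271 + 53419690129*I*√16377)/231127 ≈ 7.9992 + 7.9991*I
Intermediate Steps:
R(E) = -74 + E
J(K) = -6*K/(-111 + K) (J(K) = -3*(K + K)/(K - 111) = -3*2*K/(-111 + K) = -6*K/(-111 + K))
k = 73/231127 (k = 1/(3163 - 6*38/(-111 + 38)) = 1/(3163 - 6*38/(-73)) = 1/(3163 - 6*38*(-1/73)) = 1/(3163 + 228/73) = 1/(231127/73) = 73/231127 ≈ 0.00031584)
√(k + √(R(41) - 16344)) = √(73/231127 + √((-74 + 41) - 16344)) = √(73/231127 + √(-33 - 16344)) = √(73/231127 + √(-16377)) = √(73/231127 + I*√16377)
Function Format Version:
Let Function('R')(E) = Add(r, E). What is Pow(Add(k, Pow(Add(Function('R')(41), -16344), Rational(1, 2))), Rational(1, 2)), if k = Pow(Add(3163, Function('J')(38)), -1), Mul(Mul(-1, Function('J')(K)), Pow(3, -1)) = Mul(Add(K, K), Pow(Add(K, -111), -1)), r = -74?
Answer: Mul(Rational(1, 231127), Pow(Add(16872271, Mul(53419690129, I, Pow(16377, Rational(1, 2)))), Rational(1, 2))) ≈ Add(7.9992, Mul(7.9991, I))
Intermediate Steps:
Function('R')(E) = Add(-74, E)
Function('J')(K) = Mul(-6, K, Pow(Add(-111, K), -1)) (Function('J')(K) = Mul(-3, Mul(Add(K, K), Pow(Add(K, -111), -1))) = Mul(-3, Mul(Mul(2, K), Pow(Add(-111, K), -1))) = Mul(-3, Mul(2, K, Pow(Add(-111, K), -1))) = Mul(-6, K, Pow(Add(-111, K), -1)))
k = Rational(73, 231127) (k = Pow(Add(3163, Mul(-6, 38, Pow(Add(-111, 38), -1))), -1) = Pow(Add(3163, Mul(-6, 38, Pow(-73, -1))), -1) = Pow(Add(3163, Mul(-6, 38, Rational(-1, 73))), -1) = Pow(Add(3163, Rational(228, 73)), -1) = Pow(Rational(231127, 73), -1) = Rational(73, 231127) ≈ 0.00031584)
Pow(Add(k, Pow(Add(Function('R')(41), -16344), Rational(1, 2))), Rational(1, 2)) = Pow(Add(Rational(73, 231127), Pow(Add(Add(-74, 41), -16344), Rational(1, 2))), Rational(1, 2)) = Pow(Add(Rational(73, 231127), Pow(Add(-33, -16344), Rational(1, 2))), Rational(1, 2)) = Pow(Add(Rational(73, 231127), Pow(-16377, Rational(1, 2))), Rational(1, 2)) = Pow(Add(Rational(73, 231127), Mul(I, Pow(16377, Rational(1, 2)))), Rational(1, 2))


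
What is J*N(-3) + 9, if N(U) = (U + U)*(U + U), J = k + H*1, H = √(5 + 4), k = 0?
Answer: 117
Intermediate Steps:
H = 3 (H = √9 = 3)
J = 3 (J = 0 + 3*1 = 0 + 3 = 3)
N(U) = 4*U² (N(U) = (2*U)*(2*U) = 4*U²)
J*N(-3) + 9 = 3*(4*(-3)²) + 9 = 3*(4*9) + 9 = 3*36 + 9 = 108 + 9 = 117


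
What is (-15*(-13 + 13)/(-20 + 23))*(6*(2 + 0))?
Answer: 0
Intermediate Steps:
(-15*(-13 + 13)/(-20 + 23))*(6*(2 + 0)) = (-0/3)*(6*2) = -0/3*12 = -15*0*12 = 0*12 = 0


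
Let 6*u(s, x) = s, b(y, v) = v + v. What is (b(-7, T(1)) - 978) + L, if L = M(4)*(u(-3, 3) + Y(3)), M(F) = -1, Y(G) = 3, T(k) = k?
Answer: -1957/2 ≈ -978.50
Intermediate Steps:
b(y, v) = 2*v
u(s, x) = s/6
L = -5/2 (L = -((⅙)*(-3) + 3) = -(-½ + 3) = -1*5/2 = -5/2 ≈ -2.5000)
(b(-7, T(1)) - 978) + L = (2*1 - 978) - 5/2 = (2 - 978) - 5/2 = -976 - 5/2 = -1957/2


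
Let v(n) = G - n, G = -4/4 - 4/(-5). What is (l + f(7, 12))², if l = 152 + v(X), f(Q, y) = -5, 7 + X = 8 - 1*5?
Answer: 568516/25 ≈ 22741.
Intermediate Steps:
X = -4 (X = -7 + (8 - 1*5) = -7 + (8 - 5) = -7 + 3 = -4)
G = -⅕ (G = -4*¼ - 4*(-⅕) = -1 + ⅘ = -⅕ ≈ -0.20000)
v(n) = -⅕ - n
l = 779/5 (l = 152 + (-⅕ - 1*(-4)) = 152 + (-⅕ + 4) = 152 + 19/5 = 779/5 ≈ 155.80)
(l + f(7, 12))² = (779/5 - 5)² = (754/5)² = 568516/25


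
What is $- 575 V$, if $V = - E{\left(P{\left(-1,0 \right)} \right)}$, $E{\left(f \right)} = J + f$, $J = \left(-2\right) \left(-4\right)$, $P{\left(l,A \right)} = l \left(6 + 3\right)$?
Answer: $-575$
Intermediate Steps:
$P{\left(l,A \right)} = 9 l$ ($P{\left(l,A \right)} = l 9 = 9 l$)
$J = 8$
$E{\left(f \right)} = 8 + f$
$V = 1$ ($V = - (8 + 9 \left(-1\right)) = - (8 - 9) = \left(-1\right) \left(-1\right) = 1$)
$- 575 V = \left(-575\right) 1 = -575$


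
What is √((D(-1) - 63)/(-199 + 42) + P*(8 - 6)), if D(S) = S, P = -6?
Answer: 2*I*√71435/157 ≈ 3.4048*I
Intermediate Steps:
√((D(-1) - 63)/(-199 + 42) + P*(8 - 6)) = √((-1 - 63)/(-199 + 42) - 6*(8 - 6)) = √(-64/(-157) - 6*2) = √(-64*(-1/157) - 12) = √(64/157 - 12) = √(-1820/157) = 2*I*√71435/157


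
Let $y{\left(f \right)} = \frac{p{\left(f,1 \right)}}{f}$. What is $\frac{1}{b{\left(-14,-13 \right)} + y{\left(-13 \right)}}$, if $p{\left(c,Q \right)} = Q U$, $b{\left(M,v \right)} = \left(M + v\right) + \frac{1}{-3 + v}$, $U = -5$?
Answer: $- \frac{208}{5549} \approx -0.037484$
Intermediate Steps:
$b{\left(M,v \right)} = M + v + \frac{1}{-3 + v}$
$p{\left(c,Q \right)} = - 5 Q$ ($p{\left(c,Q \right)} = Q \left(-5\right) = - 5 Q$)
$y{\left(f \right)} = - \frac{5}{f}$ ($y{\left(f \right)} = \frac{\left(-5\right) 1}{f} = - \frac{5}{f}$)
$\frac{1}{b{\left(-14,-13 \right)} + y{\left(-13 \right)}} = \frac{1}{\frac{1 + \left(-13\right)^{2} - -42 - -39 - -182}{-3 - 13} - \frac{5}{-13}} = \frac{1}{\frac{1 + 169 + 42 + 39 + 182}{-16} - - \frac{5}{13}} = \frac{1}{\left(- \frac{1}{16}\right) 433 + \frac{5}{13}} = \frac{1}{- \frac{433}{16} + \frac{5}{13}} = \frac{1}{- \frac{5549}{208}} = - \frac{208}{5549}$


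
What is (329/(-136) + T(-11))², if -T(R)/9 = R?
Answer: 172528225/18496 ≈ 9327.9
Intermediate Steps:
T(R) = -9*R
(329/(-136) + T(-11))² = (329/(-136) - 9*(-11))² = (329*(-1/136) + 99)² = (-329/136 + 99)² = (13135/136)² = 172528225/18496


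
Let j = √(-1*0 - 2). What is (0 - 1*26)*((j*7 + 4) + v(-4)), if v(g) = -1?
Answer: -78 - 182*I*√2 ≈ -78.0 - 257.39*I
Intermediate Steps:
j = I*√2 (j = √(0 - 2) = √(-2) = I*√2 ≈ 1.4142*I)
(0 - 1*26)*((j*7 + 4) + v(-4)) = (0 - 1*26)*(((I*√2)*7 + 4) - 1) = (0 - 26)*((7*I*√2 + 4) - 1) = -26*((4 + 7*I*√2) - 1) = -26*(3 + 7*I*√2) = -78 - 182*I*√2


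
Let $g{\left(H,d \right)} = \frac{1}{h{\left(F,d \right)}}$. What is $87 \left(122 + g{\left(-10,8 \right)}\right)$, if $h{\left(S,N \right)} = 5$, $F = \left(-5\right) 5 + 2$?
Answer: $\frac{53157}{5} \approx 10631.0$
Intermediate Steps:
$F = -23$ ($F = -25 + 2 = -23$)
$g{\left(H,d \right)} = \frac{1}{5}$
$87 \left(122 + g{\left(-10,8 \right)}\right) = 87 \left(122 + \frac{1}{5}\right) = 87 \cdot \frac{611}{5} = \frac{53157}{5}$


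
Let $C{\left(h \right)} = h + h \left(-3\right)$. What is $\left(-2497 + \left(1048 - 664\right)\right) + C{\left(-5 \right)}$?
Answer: $-2103$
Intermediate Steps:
$C{\left(h \right)} = - 2 h$ ($C{\left(h \right)} = h - 3 h = - 2 h$)
$\left(-2497 + \left(1048 - 664\right)\right) + C{\left(-5 \right)} = \left(-2497 + \left(1048 - 664\right)\right) - -10 = \left(-2497 + 384\right) + 10 = -2113 + 10 = -2103$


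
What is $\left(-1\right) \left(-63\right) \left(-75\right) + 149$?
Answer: $-4576$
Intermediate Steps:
$\left(-1\right) \left(-63\right) \left(-75\right) + 149 = 63 \left(-75\right) + 149 = -4725 + 149 = -4576$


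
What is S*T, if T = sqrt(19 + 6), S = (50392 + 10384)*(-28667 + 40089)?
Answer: 3470917360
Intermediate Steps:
S = 694183472 (S = 60776*11422 = 694183472)
T = 5 (T = sqrt(25) = 5)
S*T = 694183472*5 = 3470917360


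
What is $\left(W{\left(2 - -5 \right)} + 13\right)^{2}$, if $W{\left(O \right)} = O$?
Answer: $400$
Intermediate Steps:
$\left(W{\left(2 - -5 \right)} + 13\right)^{2} = \left(\left(2 - -5\right) + 13\right)^{2} = \left(\left(2 + 5\right) + 13\right)^{2} = \left(7 + 13\right)^{2} = 20^{2} = 400$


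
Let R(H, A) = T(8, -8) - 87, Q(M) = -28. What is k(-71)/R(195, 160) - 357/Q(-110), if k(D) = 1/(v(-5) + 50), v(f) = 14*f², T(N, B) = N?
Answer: 402899/31600 ≈ 12.750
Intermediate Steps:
k(D) = 1/400 (k(D) = 1/(14*(-5)² + 50) = 1/(14*25 + 50) = 1/(350 + 50) = 1/400)
R(H, A) = -79 (R(H, A) = 8 - 87 = -79)
k(-71)/R(195, 160) - 357/Q(-110) = (1/400)/(-79) - 357/(-28) = (1/400)*(-1/79) - 357*(-1/28) = -1/31600 + 51/4 = 402899/31600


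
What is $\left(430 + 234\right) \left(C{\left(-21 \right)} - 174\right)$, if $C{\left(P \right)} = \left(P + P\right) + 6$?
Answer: $-139440$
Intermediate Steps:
$C{\left(P \right)} = 6 + 2 P$ ($C{\left(P \right)} = 2 P + 6 = 6 + 2 P$)
$\left(430 + 234\right) \left(C{\left(-21 \right)} - 174\right) = \left(430 + 234\right) \left(\left(6 + 2 \left(-21\right)\right) - 174\right) = 664 \left(\left(6 - 42\right) - 174\right) = 664 \left(-36 - 174\right) = 664 \left(-210\right) = -139440$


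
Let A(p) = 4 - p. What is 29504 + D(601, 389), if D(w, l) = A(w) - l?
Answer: 28518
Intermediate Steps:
D(w, l) = 4 - l - w (D(w, l) = (4 - w) - l = 4 - l - w)
29504 + D(601, 389) = 29504 + (4 - 1*389 - 1*601) = 29504 + (4 - 389 - 601) = 29504 - 986 = 28518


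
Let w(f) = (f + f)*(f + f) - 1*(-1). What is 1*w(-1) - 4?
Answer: 1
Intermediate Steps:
w(f) = 1 + 4*f² (w(f) = (2*f)*(2*f) + 1 = 4*f² + 1 = 1 + 4*f²)
1*w(-1) - 4 = 1*(1 + 4*(-1)²) - 4 = 1*(1 + 4*1) - 4 = 1*(1 + 4) - 4 = 1*5 - 4 = 5 - 4 = 1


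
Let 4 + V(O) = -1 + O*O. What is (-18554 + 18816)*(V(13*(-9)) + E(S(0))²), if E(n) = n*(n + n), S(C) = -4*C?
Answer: 3585208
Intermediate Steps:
E(n) = 2*n² (E(n) = n*(2*n) = 2*n²)
V(O) = -5 + O² (V(O) = -4 + (-1 + O*O) = -4 + (-1 + O²) = -5 + O²)
(-18554 + 18816)*(V(13*(-9)) + E(S(0))²) = (-18554 + 18816)*((-5 + (13*(-9))²) + (2*(-4*0)²)²) = 262*((-5 + (-117)²) + (2*0²)²) = 262*((-5 + 13689) + (2*0)²) = 262*(13684 + 0²) = 262*(13684 + 0) = 262*13684 = 3585208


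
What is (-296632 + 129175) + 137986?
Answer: -29471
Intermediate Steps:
(-296632 + 129175) + 137986 = -167457 + 137986 = -29471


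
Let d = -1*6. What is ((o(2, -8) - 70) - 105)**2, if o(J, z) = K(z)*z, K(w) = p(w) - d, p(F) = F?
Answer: 25281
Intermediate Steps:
d = -6
K(w) = 6 + w (K(w) = w - 1*(-6) = w + 6 = 6 + w)
o(J, z) = z*(6 + z) (o(J, z) = (6 + z)*z = z*(6 + z))
((o(2, -8) - 70) - 105)**2 = ((-8*(6 - 8) - 70) - 105)**2 = ((-8*(-2) - 70) - 105)**2 = ((16 - 70) - 105)**2 = (-54 - 105)**2 = (-159)**2 = 25281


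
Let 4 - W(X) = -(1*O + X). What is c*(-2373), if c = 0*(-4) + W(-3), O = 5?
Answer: -14238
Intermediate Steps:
W(X) = 9 + X (W(X) = 4 - (-1)*(1*5 + X) = 4 - (-1)*(5 + X) = 4 - (-5 - X) = 4 + (5 + X) = 9 + X)
c = 6 (c = 0*(-4) + (9 - 3) = 0 + 6 = 6)
c*(-2373) = 6*(-2373) = -14238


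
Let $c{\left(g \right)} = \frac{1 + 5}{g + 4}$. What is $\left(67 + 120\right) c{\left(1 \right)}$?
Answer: $\frac{1122}{5} \approx 224.4$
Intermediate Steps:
$c{\left(g \right)} = \frac{6}{4 + g}$
$\left(67 + 120\right) c{\left(1 \right)} = \left(67 + 120\right) \frac{6}{4 + 1} = 187 \cdot \frac{6}{5} = \frac{1122}{5}$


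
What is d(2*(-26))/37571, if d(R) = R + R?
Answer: -104/37571 ≈ -0.0027681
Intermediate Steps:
d(R) = 2*R
d(2*(-26))/37571 = (2*(2*(-26)))/37571 = (2*(-52))*(1/37571) = -104*1/37571 = -104/37571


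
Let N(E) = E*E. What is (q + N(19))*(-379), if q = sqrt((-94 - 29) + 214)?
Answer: -136819 - 379*sqrt(91) ≈ -1.4043e+5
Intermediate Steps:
N(E) = E**2
q = sqrt(91) (q = sqrt(-123 + 214) = sqrt(91) ≈ 9.5394)
(q + N(19))*(-379) = (sqrt(91) + 19**2)*(-379) = (sqrt(91) + 361)*(-379) = (361 + sqrt(91))*(-379) = -136819 - 379*sqrt(91)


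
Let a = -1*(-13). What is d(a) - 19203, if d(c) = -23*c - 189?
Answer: -19691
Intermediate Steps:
a = 13
d(c) = -189 - 23*c
d(a) - 19203 = (-189 - 23*13) - 19203 = (-189 - 299) - 19203 = -488 - 19203 = -19691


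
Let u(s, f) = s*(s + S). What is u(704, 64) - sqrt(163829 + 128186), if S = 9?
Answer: 501952 - sqrt(292015) ≈ 5.0141e+5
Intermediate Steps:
u(s, f) = s*(9 + s) (u(s, f) = s*(s + 9) = s*(9 + s))
u(704, 64) - sqrt(163829 + 128186) = 704*(9 + 704) - sqrt(163829 + 128186) = 704*713 - sqrt(292015) = 501952 - sqrt(292015)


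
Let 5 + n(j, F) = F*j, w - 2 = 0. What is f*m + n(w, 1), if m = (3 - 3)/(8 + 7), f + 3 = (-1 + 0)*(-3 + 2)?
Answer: -3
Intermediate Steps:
w = 2 (w = 2 + 0 = 2)
n(j, F) = -5 + F*j
f = -2 (f = -3 + (-1 + 0)*(-3 + 2) = -3 - 1*(-1) = -3 + 1 = -2)
m = 0 (m = 0/15 = 0*(1/15) = 0)
f*m + n(w, 1) = -2*0 + (-5 + 1*2) = 0 + (-5 + 2) = 0 - 3 = -3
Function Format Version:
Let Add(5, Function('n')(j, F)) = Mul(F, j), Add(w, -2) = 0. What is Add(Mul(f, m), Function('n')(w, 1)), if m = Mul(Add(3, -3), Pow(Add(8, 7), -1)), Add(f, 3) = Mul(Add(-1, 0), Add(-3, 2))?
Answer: -3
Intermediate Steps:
w = 2 (w = Add(2, 0) = 2)
Function('n')(j, F) = Add(-5, Mul(F, j))
f = -2 (f = Add(-3, Mul(Add(-1, 0), Add(-3, 2))) = Add(-3, Mul(-1, -1)) = Add(-3, 1) = -2)
m = 0 (m = Mul(0, Pow(15, -1)) = Mul(0, Rational(1, 15)) = 0)
Add(Mul(f, m), Function('n')(w, 1)) = Add(Mul(-2, 0), Add(-5, Mul(1, 2))) = Add(0, Add(-5, 2)) = Add(0, -3) = -3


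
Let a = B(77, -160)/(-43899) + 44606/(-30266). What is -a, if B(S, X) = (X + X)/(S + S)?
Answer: 75386692289/51152914659 ≈ 1.4738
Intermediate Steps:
B(S, X) = X/S (B(S, X) = (2*X)/((2*S)) = (2*X)*(1/(2*S)) = X/S)
a = -75386692289/51152914659 (a = -160/77/(-43899) + 44606/(-30266) = -160*1/77*(-1/43899) + 44606*(-1/30266) = -160/77*(-1/43899) - 22303/15133 = 160/3380223 - 22303/15133 = -75386692289/51152914659 ≈ -1.4738)
-a = -1*(-75386692289/51152914659) = 75386692289/51152914659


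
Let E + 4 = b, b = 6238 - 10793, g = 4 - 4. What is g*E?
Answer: 0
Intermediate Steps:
g = 0
b = -4555
E = -4559 (E = -4 - 4555 = -4559)
g*E = 0*(-4559) = 0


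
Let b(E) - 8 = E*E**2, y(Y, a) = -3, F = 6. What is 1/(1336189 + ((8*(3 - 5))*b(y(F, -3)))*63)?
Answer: 1/1355341 ≈ 7.3782e-7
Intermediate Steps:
b(E) = 8 + E**3 (b(E) = 8 + E*E**2 = 8 + E**3)
1/(1336189 + ((8*(3 - 5))*b(y(F, -3)))*63) = 1/(1336189 + ((8*(3 - 5))*(8 + (-3)**3))*63) = 1/(1336189 + ((8*(-2))*(8 - 27))*63) = 1/(1336189 - 16*(-19)*63) = 1/(1336189 + 304*63) = 1/(1336189 + 19152) = 1/1355341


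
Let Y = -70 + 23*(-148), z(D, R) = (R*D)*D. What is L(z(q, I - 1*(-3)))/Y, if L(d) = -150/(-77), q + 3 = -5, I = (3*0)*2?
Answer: -25/44583 ≈ -0.00056075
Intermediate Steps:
I = 0 (I = 0*2 = 0)
q = -8 (q = -3 - 5 = -8)
z(D, R) = R*D**2 (z(D, R) = (D*R)*D = R*D**2)
L(d) = 150/77 (L(d) = -150*(-1/77) = 150/77)
Y = -3474 (Y = -70 - 3404 = -3474)
L(z(q, I - 1*(-3)))/Y = (150/77)/(-3474) = (150/77)*(-1/3474) = -25/44583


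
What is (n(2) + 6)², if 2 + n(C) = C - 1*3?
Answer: 9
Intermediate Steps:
n(C) = -5 + C (n(C) = -2 + (C - 1*3) = -2 + (C - 3) = -2 + (-3 + C) = -5 + C)
(n(2) + 6)² = ((-5 + 2) + 6)² = (-3 + 6)² = 3² = 9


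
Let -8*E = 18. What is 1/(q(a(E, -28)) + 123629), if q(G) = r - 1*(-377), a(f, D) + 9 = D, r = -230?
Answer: 1/123776 ≈ 8.0791e-6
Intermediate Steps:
E = -9/4 (E = -⅛*18 = -9/4 ≈ -2.2500)
a(f, D) = -9 + D
q(G) = 147 (q(G) = -230 - 1*(-377) = -230 + 377 = 147)
1/(q(a(E, -28)) + 123629) = 1/(147 + 123629) = 1/123776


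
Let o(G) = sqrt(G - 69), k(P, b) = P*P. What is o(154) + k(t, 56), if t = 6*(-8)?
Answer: 2304 + sqrt(85) ≈ 2313.2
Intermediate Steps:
t = -48
k(P, b) = P**2
o(G) = sqrt(-69 + G)
o(154) + k(t, 56) = sqrt(-69 + 154) + (-48)**2 = sqrt(85) + 2304 = 2304 + sqrt(85)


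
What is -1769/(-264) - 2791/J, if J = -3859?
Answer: 7563395/1018776 ≈ 7.4240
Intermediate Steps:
-1769/(-264) - 2791/J = -1769/(-264) - 2791/(-3859) = -1769*(-1/264) - 2791*(-1/3859) = 1769/264 + 2791/3859 = 7563395/1018776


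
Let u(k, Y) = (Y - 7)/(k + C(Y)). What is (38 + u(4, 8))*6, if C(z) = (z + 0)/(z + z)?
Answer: 688/3 ≈ 229.33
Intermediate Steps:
C(z) = ½ (C(z) = z/((2*z)) = z*(1/(2*z)) = ½)
u(k, Y) = (-7 + Y)/(½ + k) (u(k, Y) = (Y - 7)/(k + ½) = (-7 + Y)/(½ + k))
(38 + u(4, 8))*6 = (38 + 2*(-7 + 8)/(1 + 2*4))*6 = (38 + 2*1/(1 + 8))*6 = (38 + 2*1/9)*6 = (38 + 2*(⅑)*1)*6 = (38 + 2/9)*6 = (344/9)*6 = 688/3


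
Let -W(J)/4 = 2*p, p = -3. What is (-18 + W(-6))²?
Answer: 36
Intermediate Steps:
W(J) = 24 (W(J) = -8*(-3) = -4*(-6) = 24)
(-18 + W(-6))² = (-18 + 24)² = 6² = 36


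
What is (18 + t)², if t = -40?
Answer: 484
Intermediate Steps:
(18 + t)² = (18 - 40)² = (-22)² = 484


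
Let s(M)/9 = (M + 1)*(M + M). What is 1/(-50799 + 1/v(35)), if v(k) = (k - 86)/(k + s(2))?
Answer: -51/2590892 ≈ -1.9684e-5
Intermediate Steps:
s(M) = 18*M*(1 + M) (s(M) = 9*((M + 1)*(M + M)) = 9*((1 + M)*(2*M)) = 9*(2*M*(1 + M)) = 18*M*(1 + M))
v(k) = (-86 + k)/(108 + k) (v(k) = (k - 86)/(k + 18*2*(1 + 2)) = (-86 + k)/(k + 18*2*3) = (-86 + k)/(k + 108) = (-86 + k)/(108 + k))
1/(-50799 + 1/v(35)) = 1/(-50799 + 1/((-86 + 35)/(108 + 35))) = 1/(-50799 + 1/(-51/143)) = 1/(-50799 - 143/51) = 1/(-2590892/51) = -51/2590892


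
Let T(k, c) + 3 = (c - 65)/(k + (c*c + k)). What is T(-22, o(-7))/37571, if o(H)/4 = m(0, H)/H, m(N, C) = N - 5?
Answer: -2223/65974676 ≈ -3.3695e-5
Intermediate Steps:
m(N, C) = -5 + N
o(H) = -20/H (o(H) = 4*((-5 + 0)/H) = 4*(-5/H) = -20/H)
T(k, c) = -3 + (-65 + c)/(c² + 2*k) (T(k, c) = -3 + (c - 65)/(k + (c*c + k)) = -3 + (-65 + c)/(k + (c² + k)) = -3 + (-65 + c)/(k + (k + c²)) = -3 + (-65 + c)/(c² + 2*k))
T(-22, o(-7))/37571 = ((-65 - 20/(-7) - 6*(-22) - 3*(-20/(-7))²)/((-20/(-7))² + 2*(-22)))/37571 = ((-65 - 20*(-⅐) + 132 - 3*(-20*(-⅐))²)/((-20*(-⅐))² - 44))*(1/37571) = ((-65 + 20/7 + 132 - 3*(20/7)²)/((20/7)² - 44))*(1/37571) = ((-65 + 20/7 + 132 - 3*400/49)/(400/49 - 44))*(1/37571) = ((-65 + 20/7 + 132 - 1200/49)/(-1756/49))*(1/37571) = -49/1756*2223/49*(1/37571) = -2223/1756*1/37571 = -2223/65974676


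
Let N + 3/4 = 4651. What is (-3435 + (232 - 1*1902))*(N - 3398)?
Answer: -25570945/4 ≈ -6.3927e+6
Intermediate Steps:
N = 18601/4 (N = -3/4 + 4651 = 18601/4 ≈ 4650.3)
(-3435 + (232 - 1*1902))*(N - 3398) = (-3435 + (232 - 1*1902))*(18601/4 - 3398) = (-3435 + (232 - 1902))*(5009/4) = (-3435 - 1670)*(5009/4) = -5105*5009/4 = -25570945/4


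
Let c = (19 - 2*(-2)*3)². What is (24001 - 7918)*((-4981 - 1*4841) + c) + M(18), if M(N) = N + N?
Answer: -142511427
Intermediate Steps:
c = 961 (c = (19 + 4*3)² = (19 + 12)² = 31² = 961)
M(N) = 2*N
(24001 - 7918)*((-4981 - 1*4841) + c) + M(18) = (24001 - 7918)*((-4981 - 1*4841) + 961) + 2*18 = 16083*((-4981 - 4841) + 961) + 36 = 16083*(-9822 + 961) + 36 = 16083*(-8861) + 36 = -142511463 + 36 = -142511427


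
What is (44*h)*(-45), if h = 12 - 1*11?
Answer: -1980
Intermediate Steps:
h = 1 (h = 12 - 11 = 1)
(44*h)*(-45) = (44*1)*(-45) = 44*(-45) = -1980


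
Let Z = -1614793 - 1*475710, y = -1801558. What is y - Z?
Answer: 288945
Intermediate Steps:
Z = -2090503 (Z = -1614793 - 475710 = -2090503)
y - Z = -1801558 - 1*(-2090503) = -1801558 + 2090503 = 288945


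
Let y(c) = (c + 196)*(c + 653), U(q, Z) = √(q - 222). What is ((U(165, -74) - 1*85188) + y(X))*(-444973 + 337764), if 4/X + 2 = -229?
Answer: -244765259245060/53361 - 107209*I*√57 ≈ -4.587e+9 - 8.0941e+5*I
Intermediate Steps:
X = -4/231 (X = 4/(-2 - 229) = 4/(-231) = 4*(-1/231) = -4/231 ≈ -0.017316)
U(q, Z) = √(-222 + q)
y(c) = (196 + c)*(653 + c)
((U(165, -74) - 1*85188) + y(X))*(-444973 + 337764) = ((√(-222 + 165) - 1*85188) + (127988 + (-4/231)² + 849*(-4/231)))*(-444973 + 337764) = ((√(-57) - 85188) + (127988 + 16/53361 - 1132/77))*(-107209) = ((I*√57 - 85188) + 6828783208/53361)*(-107209) = ((-85188 + I*√57) + 6828783208/53361)*(-107209) = (2283066340/53361 + I*√57)*(-107209) = -244765259245060/53361 - 107209*I*√57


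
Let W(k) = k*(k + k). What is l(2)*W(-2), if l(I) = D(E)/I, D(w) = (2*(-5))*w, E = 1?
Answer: -40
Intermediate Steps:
D(w) = -10*w
W(k) = 2*k² (W(k) = k*(2*k) = 2*k²)
l(I) = -10/I (l(I) = (-10*1)/I = -10/I)
l(2)*W(-2) = (-10/2)*(2*(-2)²) = (-10*½)*(2*4) = -5*8 = -40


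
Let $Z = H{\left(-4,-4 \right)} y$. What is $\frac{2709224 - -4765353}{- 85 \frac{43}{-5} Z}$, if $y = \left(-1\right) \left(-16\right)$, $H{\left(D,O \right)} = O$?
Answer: $- \frac{439681}{2752} \approx -159.77$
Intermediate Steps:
$y = 16$
$Z = -64$ ($Z = \left(-4\right) 16 = -64$)
$\frac{2709224 - -4765353}{- 85 \frac{43}{-5} Z} = \frac{2709224 - -4765353}{- 85 \frac{43}{-5} \left(-64\right)} = \frac{2709224 + 4765353}{- 85 \cdot 43 \left(- \frac{1}{5}\right) \left(-64\right)} = \frac{7474577}{\left(-85\right) \left(- \frac{43}{5}\right) \left(-64\right)} = \frac{7474577}{731 \left(-64\right)} = \frac{7474577}{-46784} = 7474577 \left(- \frac{1}{46784}\right) = - \frac{439681}{2752}$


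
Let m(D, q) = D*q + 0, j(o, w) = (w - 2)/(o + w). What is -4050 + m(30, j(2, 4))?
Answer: -4040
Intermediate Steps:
j(o, w) = (-2 + w)/(o + w)
m(D, q) = D*q
-4050 + m(30, j(2, 4)) = -4050 + 30*((-2 + 4)/(2 + 4)) = -4050 + 30*(2/6) = -4050 + 30*((⅙)*2) = -4050 + 30*(⅓) = -4050 + 10 = -4040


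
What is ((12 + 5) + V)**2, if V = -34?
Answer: 289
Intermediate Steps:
((12 + 5) + V)**2 = ((12 + 5) - 34)**2 = (17 - 34)**2 = (-17)**2 = 289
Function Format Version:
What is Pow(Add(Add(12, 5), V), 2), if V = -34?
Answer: 289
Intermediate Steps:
Pow(Add(Add(12, 5), V), 2) = Pow(Add(Add(12, 5), -34), 2) = Pow(Add(17, -34), 2) = Pow(-17, 2) = 289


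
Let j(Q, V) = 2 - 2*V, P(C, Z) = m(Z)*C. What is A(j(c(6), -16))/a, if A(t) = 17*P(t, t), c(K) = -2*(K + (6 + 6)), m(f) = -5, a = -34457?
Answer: 2890/34457 ≈ 0.083873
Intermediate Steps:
P(C, Z) = -5*C
c(K) = -24 - 2*K (c(K) = -2*(K + 12) = -2*(12 + K) = -24 - 2*K)
A(t) = -85*t (A(t) = 17*(-5*t) = -85*t)
A(j(c(6), -16))/a = -85*(2 - 2*(-16))/(-34457) = -85*(2 + 32)*(-1/34457) = -85*34*(-1/34457) = -2890*(-1/34457) = 2890/34457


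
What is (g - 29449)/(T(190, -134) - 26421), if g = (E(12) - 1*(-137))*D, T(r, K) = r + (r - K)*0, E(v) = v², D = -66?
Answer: 47995/26231 ≈ 1.8297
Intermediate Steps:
T(r, K) = r (T(r, K) = r + 0 = r)
g = -18546 (g = (12² - 1*(-137))*(-66) = (144 + 137)*(-66) = 281*(-66) = -18546)
(g - 29449)/(T(190, -134) - 26421) = (-18546 - 29449)/(190 - 26421) = -47995/(-26231) = -47995*(-1/26231) = 47995/26231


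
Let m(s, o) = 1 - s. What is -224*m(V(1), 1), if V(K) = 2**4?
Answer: 3360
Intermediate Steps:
V(K) = 16
-224*m(V(1), 1) = -224*(1 - 1*16) = -224*(1 - 16) = -224*(-15) = 3360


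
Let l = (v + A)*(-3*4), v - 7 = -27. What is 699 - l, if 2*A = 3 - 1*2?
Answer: 465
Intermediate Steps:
v = -20 (v = 7 - 27 = -20)
A = ½ (A = (3 - 1*2)/2 = (3 - 2)/2 = (½)*1 = ½ ≈ 0.50000)
l = 234 (l = (-20 + ½)*(-3*4) = -39/2*(-12) = 234)
699 - l = 699 - 1*234 = 699 - 234 = 465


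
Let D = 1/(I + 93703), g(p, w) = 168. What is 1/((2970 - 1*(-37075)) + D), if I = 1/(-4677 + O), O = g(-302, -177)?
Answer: 422506826/16919285851679 ≈ 2.4972e-5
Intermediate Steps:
O = 168
I = -1/4509 (I = 1/(-4677 + 168) = 1/(-4509) = -1/4509 ≈ -0.00022178)
D = 4509/422506826 (D = 1/(-1/4509 + 93703) = 1/(422506826/4509) = 4509/422506826 ≈ 1.0672e-5)
1/((2970 - 1*(-37075)) + D) = 1/((2970 - 1*(-37075)) + 4509/422506826) = 1/((2970 + 37075) + 4509/422506826) = 1/(40045 + 4509/422506826) = 1/(16919285851679/422506826) = 422506826/16919285851679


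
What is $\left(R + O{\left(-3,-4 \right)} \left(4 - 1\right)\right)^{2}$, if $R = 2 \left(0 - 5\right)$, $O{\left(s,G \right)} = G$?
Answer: $484$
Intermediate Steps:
$R = -10$ ($R = 2 \left(-5\right) = -10$)
$\left(R + O{\left(-3,-4 \right)} \left(4 - 1\right)\right)^{2} = \left(-10 - 4 \left(4 - 1\right)\right)^{2} = \left(-10 - 12\right)^{2} = \left(-22\right)^{2} = 484$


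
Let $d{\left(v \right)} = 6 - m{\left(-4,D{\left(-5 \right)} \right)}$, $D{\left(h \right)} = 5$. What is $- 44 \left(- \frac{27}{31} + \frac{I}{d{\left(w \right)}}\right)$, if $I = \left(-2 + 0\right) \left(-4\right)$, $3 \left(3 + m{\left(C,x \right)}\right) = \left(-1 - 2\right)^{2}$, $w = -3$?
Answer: $- \frac{1892}{93} \approx -20.344$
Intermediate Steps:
$m{\left(C,x \right)} = 0$ ($m{\left(C,x \right)} = -3 + \frac{\left(-1 - 2\right)^{2}}{3} = -3 + \frac{\left(-3\right)^{2}}{3} = -3 + \frac{1}{3} \cdot 9 = -3 + 3 = 0$)
$I = 8$ ($I = \left(-2\right) \left(-4\right) = 8$)
$d{\left(v \right)} = 6$ ($d{\left(v \right)} = 6 - 0 = 6 + 0 = 6$)
$- 44 \left(- \frac{27}{31} + \frac{I}{d{\left(w \right)}}\right) = - 44 \left(- \frac{27}{31} + \frac{8}{6}\right) = - 44 \left(\left(-27\right) \frac{1}{31} + 8 \cdot \frac{1}{6}\right) = - 44 \left(- \frac{27}{31} + \frac{4}{3}\right) = \left(-44\right) \frac{43}{93} = - \frac{1892}{93}$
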